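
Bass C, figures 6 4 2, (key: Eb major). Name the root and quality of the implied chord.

The figures 6 4 2 indicate a seventh chord in third inversion.
In third inversion the root lies a second above the bass: a second above C in Eb major is D.
The chord tones are C, D, F, Ab, giving D half-diminished seventh.

D half-diminished seventh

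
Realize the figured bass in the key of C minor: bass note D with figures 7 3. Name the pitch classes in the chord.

D, F, Ab, C

The written figures 7 3 are shorthand for 7/5/3: the 5 is implied.
A third above D in this key is F.
A fifth above D in this key is Ab.
A seventh above D in this key is C.
Together with the bass D, this spells D half-diminished seventh in root position.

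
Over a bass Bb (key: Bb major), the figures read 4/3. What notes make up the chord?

Bb, D, Eb, G

The written figures 4/3 are shorthand for 6/4/3: the 6 is implied.
A third above Bb in this key is D.
A fourth above Bb in this key is Eb.
A sixth above Bb in this key is G.
Together with the bass Bb, this spells Eb major seventh in second inversion.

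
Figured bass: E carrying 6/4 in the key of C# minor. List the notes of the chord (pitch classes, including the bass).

E, A, C#

A fourth above E in this key is A.
A sixth above E in this key is C#.
Together with the bass E, this spells A major in second inversion.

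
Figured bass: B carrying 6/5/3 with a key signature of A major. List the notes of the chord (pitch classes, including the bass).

B, D, F#, G#

A third above B in this key is D.
A fifth above B in this key is F#.
A sixth above B in this key is G#.
Together with the bass B, this spells G# half-diminished seventh in first inversion.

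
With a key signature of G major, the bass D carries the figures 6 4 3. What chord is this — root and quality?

G major seventh

The figures 6 4 3 indicate a seventh chord in second inversion.
In second inversion the root lies a fourth above the bass: a fourth above D in G major is G.
The chord tones are D, F#, G, B, giving G major seventh.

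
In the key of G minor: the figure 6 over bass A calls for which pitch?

F

Counting 5 letter steps above A lands on F; in G minor, that letter is F.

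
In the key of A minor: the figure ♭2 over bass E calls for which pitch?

Fb

Counting 1 letter step above E lands on F; in A minor, that letter is F.
The b2 figure lowers it a semitone, giving Fb.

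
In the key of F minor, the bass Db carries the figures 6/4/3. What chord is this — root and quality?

G half-diminished seventh

The figures 6/4/3 indicate a seventh chord in second inversion.
In second inversion the root lies a fourth above the bass: a fourth above Db in F minor is G.
The chord tones are Db, F, G, Bb, giving G half-diminished seventh.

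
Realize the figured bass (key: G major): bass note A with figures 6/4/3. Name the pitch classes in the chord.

A, C, D, F#

A third above A in this key is C.
A fourth above A in this key is D.
A sixth above A in this key is F#.
Together with the bass A, this spells D dominant seventh in second inversion.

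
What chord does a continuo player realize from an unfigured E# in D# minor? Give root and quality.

An unfigured bass indicates a triad in root position.
In root position the bass is the root, so the root is E#.
The chord tones are E#, G#, B, giving E# diminished.

E# diminished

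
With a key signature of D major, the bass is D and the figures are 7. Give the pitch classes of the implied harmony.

The written figures 7 are shorthand for 7/5/3: the 5/3 are implied.
A third above D in this key is F#.
A fifth above D in this key is A.
A seventh above D in this key is C#.
Together with the bass D, this spells D major seventh in root position.

D, F#, A, C#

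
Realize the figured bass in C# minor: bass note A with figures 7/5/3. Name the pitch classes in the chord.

A, C#, E, G#

A third above A in this key is C#.
A fifth above A in this key is E.
A seventh above A in this key is G#.
Together with the bass A, this spells A major seventh in root position.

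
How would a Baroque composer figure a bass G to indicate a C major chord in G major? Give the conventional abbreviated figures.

6/4

G is the fifth of C major, so the chord is in second inversion.
A triad in second inversion is figured 6/4, conventionally abbreviated 6/4.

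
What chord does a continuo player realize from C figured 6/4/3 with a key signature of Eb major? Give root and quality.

The figures 6/4/3 indicate a seventh chord in second inversion.
In second inversion the root lies a fourth above the bass: a fourth above C in Eb major is F.
The chord tones are C, Eb, F, Ab, giving F minor seventh.

F minor seventh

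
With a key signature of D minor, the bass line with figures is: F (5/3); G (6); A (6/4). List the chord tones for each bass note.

F, A, C | G, Bb, E | A, D, F

F (5/3): F, A, C.
G (6/3): G, Bb, E.
A (6/4): A, D, F.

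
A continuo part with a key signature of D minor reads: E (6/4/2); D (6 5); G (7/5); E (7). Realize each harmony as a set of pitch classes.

E, F, A, C | D, F, A, Bb | G, Bb, D, F | E, G, Bb, D

E (6/4/2): E, F, A, C.
D (6/5/3): D, F, A, Bb.
G (7/5/3): G, Bb, D, F.
E (7/5/3): E, G, Bb, D.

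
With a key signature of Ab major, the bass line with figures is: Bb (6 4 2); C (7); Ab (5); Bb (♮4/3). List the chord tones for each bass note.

Bb (6/4/2): Bb, C, Eb, G.
C (7/5/3): C, Eb, G, Bb.
Ab (5/3): Ab, C, Eb.
Bb (6/♮4/3): Bb, Db, E, G.

Bb, C, Eb, G | C, Eb, G, Bb | Ab, C, Eb | Bb, Db, E, G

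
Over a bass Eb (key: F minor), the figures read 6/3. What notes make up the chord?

Eb, G, C

A third above Eb in this key is G.
A sixth above Eb in this key is C.
Together with the bass Eb, this spells C minor in first inversion.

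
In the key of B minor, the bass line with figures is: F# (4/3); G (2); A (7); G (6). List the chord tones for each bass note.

F#, A, B, D | G, A, C#, E | A, C#, E, G | G, B, E

F# (6/4/3): F#, A, B, D.
G (6/4/2): G, A, C#, E.
A (7/5/3): A, C#, E, G.
G (6/3): G, B, E.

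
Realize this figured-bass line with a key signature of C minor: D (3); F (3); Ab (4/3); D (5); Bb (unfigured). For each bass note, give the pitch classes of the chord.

D (5/3): D, F, Ab.
F (5/3): F, Ab, C.
Ab (6/4/3): Ab, C, D, F.
D (5/3): D, F, Ab.
Bb (5/3): Bb, D, F.

D, F, Ab | F, Ab, C | Ab, C, D, F | D, F, Ab | Bb, D, F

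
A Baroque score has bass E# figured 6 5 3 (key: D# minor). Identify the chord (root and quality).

The figures 6 5 3 indicate a seventh chord in first inversion.
In first inversion the root lies a sixth above the bass: a sixth above E# in D# minor is C#.
The chord tones are E#, G#, B, C#, giving C# dominant seventh.

C# dominant seventh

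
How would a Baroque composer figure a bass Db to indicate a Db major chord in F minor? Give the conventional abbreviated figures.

Db is the root of Db major, so the chord is in root position.
A triad in root position is figured 5/3, conventionally abbreviated (no figures — root-position triad).

no figures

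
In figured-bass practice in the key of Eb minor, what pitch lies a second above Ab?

Bb

Counting 1 letter step above Ab lands on B; in Eb minor, that letter is Bb.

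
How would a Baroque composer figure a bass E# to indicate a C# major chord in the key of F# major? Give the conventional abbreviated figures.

E# is the third of C# major, so the chord is in first inversion.
A triad in first inversion is figured 6/3, conventionally abbreviated 6.

6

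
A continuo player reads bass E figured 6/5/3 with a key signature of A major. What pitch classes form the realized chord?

E, G#, B, C#

A third above E in this key is G#.
A fifth above E in this key is B.
A sixth above E in this key is C#.
Together with the bass E, this spells C# minor seventh in first inversion.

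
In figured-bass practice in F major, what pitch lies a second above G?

Counting 1 letter step above G lands on A; in F major, that letter is A.

A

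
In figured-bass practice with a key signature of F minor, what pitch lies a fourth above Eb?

Ab

Counting 3 letter steps above Eb lands on A; in F minor, that letter is Ab.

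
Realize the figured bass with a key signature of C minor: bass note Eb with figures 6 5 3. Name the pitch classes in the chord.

Eb, G, Bb, C

A third above Eb in this key is G.
A fifth above Eb in this key is Bb.
A sixth above Eb in this key is C.
Together with the bass Eb, this spells C minor seventh in first inversion.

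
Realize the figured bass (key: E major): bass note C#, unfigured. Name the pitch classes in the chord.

C#, E, G#

An unfigured bass implies 5/3.
A third above C# in this key is E.
A fifth above C# in this key is G#.
Together with the bass C#, this spells C# minor in root position.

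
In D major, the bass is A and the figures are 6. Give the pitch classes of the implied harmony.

The written figures 6 are shorthand for 6/3: the 3 is implied.
A third above A in this key is C#.
A sixth above A in this key is F#.
Together with the bass A, this spells F# minor in first inversion.

A, C#, F#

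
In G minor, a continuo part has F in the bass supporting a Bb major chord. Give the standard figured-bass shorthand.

6/4

F is the fifth of Bb major, so the chord is in second inversion.
A triad in second inversion is figured 6/4, conventionally abbreviated 6/4.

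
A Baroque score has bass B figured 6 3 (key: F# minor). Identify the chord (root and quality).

The figures 6 3 indicate a triad in first inversion.
In first inversion the root lies a sixth above the bass: a sixth above B in F# minor is G#.
The chord tones are B, D, G#, giving G# diminished.

G# diminished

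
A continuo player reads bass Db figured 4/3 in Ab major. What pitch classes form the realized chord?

Db, F, G, Bb

The written figures 4/3 are shorthand for 6/4/3: the 6 is implied.
A third above Db in this key is F.
A fourth above Db in this key is G.
A sixth above Db in this key is Bb.
Together with the bass Db, this spells G half-diminished seventh in second inversion.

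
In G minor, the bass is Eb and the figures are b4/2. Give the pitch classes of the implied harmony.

The written figures b4/2 are shorthand for 6/4/2: the 6 is implied.
A second above Eb in this key is F.
A fourth above Eb in this key is A, lowered to Ab by the flat.
A sixth above Eb in this key is C.
Together with the bass Eb, this spells F minor seventh in third inversion.

Eb, F, Ab, C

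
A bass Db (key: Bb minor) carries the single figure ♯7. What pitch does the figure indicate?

Counting 6 letter steps above Db lands on C; in Bb minor, that letter is C.
The #7 figure raises it a semitone, giving C#.

C#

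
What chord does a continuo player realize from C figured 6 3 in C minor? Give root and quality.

The figures 6 3 indicate a triad in first inversion.
In first inversion the root lies a sixth above the bass: a sixth above C in C minor is Ab.
The chord tones are C, Eb, Ab, giving Ab major.

Ab major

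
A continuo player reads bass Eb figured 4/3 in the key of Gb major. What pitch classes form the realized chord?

Eb, Gb, Ab, Cb

The written figures 4/3 are shorthand for 6/4/3: the 6 is implied.
A third above Eb in this key is Gb.
A fourth above Eb in this key is Ab.
A sixth above Eb in this key is Cb.
Together with the bass Eb, this spells Ab minor seventh in second inversion.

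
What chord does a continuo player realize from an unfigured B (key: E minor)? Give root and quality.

An unfigured bass indicates a triad in root position.
In root position the bass is the root, so the root is B.
The chord tones are B, D, F#, giving B minor.

B minor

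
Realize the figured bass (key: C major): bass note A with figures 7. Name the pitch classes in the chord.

The written figures 7 are shorthand for 7/5/3: the 5/3 are implied.
A third above A in this key is C.
A fifth above A in this key is E.
A seventh above A in this key is G.
Together with the bass A, this spells A minor seventh in root position.

A, C, E, G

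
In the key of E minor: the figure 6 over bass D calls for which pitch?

B

Counting 5 letter steps above D lands on B; in E minor, that letter is B.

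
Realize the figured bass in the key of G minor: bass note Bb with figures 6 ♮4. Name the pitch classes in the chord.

Bb, E, G

A fourth above Bb in this key is Eb, made natural (E) by the ♮ figure.
A sixth above Bb in this key is G.
Together with the bass Bb, this spells E diminished in second inversion.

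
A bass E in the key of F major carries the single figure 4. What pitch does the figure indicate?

A

Counting 3 letter steps above E lands on A; in F major, that letter is A.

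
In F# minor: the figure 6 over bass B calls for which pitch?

Counting 5 letter steps above B lands on G; in F# minor, that letter is G#.

G#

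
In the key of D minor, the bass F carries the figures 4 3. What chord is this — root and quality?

Bb major seventh

The figures 4 3 indicate a seventh chord in second inversion.
In second inversion the root lies a fourth above the bass: a fourth above F in D minor is Bb.
The chord tones are F, A, Bb, D, giving Bb major seventh.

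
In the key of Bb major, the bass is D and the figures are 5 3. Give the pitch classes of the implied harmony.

D, F, A

A third above D in this key is F.
A fifth above D in this key is A.
Together with the bass D, this spells D minor in root position.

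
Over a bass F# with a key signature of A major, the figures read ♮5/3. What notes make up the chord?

F#, A, C

A third above F# in this key is A.
A fifth above F# in this key is C#, made natural (C) by the ♮ figure.
Together with the bass F#, this spells F# diminished in root position.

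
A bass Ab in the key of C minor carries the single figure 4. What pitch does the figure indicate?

Counting 3 letter steps above Ab lands on D; in C minor, that letter is D.

D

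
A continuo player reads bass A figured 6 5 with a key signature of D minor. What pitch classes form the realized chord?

A, C, E, F

The written figures 6 5 are shorthand for 6/5/3: the 3 is implied.
A third above A in this key is C.
A fifth above A in this key is E.
A sixth above A in this key is F.
Together with the bass A, this spells F major seventh in first inversion.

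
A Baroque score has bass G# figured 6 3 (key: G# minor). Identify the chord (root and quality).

The figures 6 3 indicate a triad in first inversion.
In first inversion the root lies a sixth above the bass: a sixth above G# in G# minor is E.
The chord tones are G#, B, E, giving E major.

E major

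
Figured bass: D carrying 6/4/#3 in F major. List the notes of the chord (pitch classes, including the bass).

D, F#, G, Bb

A third above D in this key is F, raised to F# by the sharp.
A fourth above D in this key is G.
A sixth above D in this key is Bb.
Together with the bass D, this spells G minor-major seventh in second inversion.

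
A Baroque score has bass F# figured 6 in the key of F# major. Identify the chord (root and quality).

D# minor

The figures 6 indicate a triad in first inversion.
In first inversion the root lies a sixth above the bass: a sixth above F# in F# major is D#.
The chord tones are F#, A#, D#, giving D# minor.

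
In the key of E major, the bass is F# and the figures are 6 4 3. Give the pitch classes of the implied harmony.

A third above F# in this key is A.
A fourth above F# in this key is B.
A sixth above F# in this key is D#.
Together with the bass F#, this spells B dominant seventh in second inversion.

F#, A, B, D#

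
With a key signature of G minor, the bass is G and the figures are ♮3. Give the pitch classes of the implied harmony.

The written figures ♮3 are shorthand for 5/3: the 5 is implied.
A third above G in this key is Bb, made natural (B) by the ♮ figure.
A fifth above G in this key is D.
Together with the bass G, this spells G major in root position.

G, B, D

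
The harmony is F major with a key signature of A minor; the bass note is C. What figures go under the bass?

6/4

C is the fifth of F major, so the chord is in second inversion.
A triad in second inversion is figured 6/4, conventionally abbreviated 6/4.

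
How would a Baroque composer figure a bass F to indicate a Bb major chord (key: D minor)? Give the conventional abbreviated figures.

F is the fifth of Bb major, so the chord is in second inversion.
A triad in second inversion is figured 6/4, conventionally abbreviated 6/4.

6/4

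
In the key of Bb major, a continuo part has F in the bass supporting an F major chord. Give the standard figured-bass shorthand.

F is the root of F major, so the chord is in root position.
A triad in root position is figured 5/3, conventionally abbreviated (no figures — root-position triad).

no figures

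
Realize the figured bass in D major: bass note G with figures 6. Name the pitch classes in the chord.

The written figures 6 are shorthand for 6/3: the 3 is implied.
A third above G in this key is B.
A sixth above G in this key is E.
Together with the bass G, this spells E minor in first inversion.

G, B, E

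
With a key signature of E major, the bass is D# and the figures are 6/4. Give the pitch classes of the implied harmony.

D#, G#, B

A fourth above D# in this key is G#.
A sixth above D# in this key is B.
Together with the bass D#, this spells G# minor in second inversion.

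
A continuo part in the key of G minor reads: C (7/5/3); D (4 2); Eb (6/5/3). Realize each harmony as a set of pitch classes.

C, Eb, G, Bb | D, Eb, G, Bb | Eb, G, Bb, C

C (7/5/3): C, Eb, G, Bb.
D (6/4/2): D, Eb, G, Bb.
Eb (6/5/3): Eb, G, Bb, C.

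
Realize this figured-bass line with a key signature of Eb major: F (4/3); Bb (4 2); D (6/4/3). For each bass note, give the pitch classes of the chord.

F (6/4/3): F, Ab, Bb, D.
Bb (6/4/2): Bb, C, Eb, G.
D (6/4/3): D, F, G, Bb.

F, Ab, Bb, D | Bb, C, Eb, G | D, F, G, Bb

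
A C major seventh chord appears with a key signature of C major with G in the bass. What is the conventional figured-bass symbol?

4/3

G is the fifth of C major seventh, so the chord is in second inversion.
A seventh chord in second inversion is figured 6/4/3, conventionally abbreviated 4/3.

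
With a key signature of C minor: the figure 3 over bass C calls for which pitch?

Eb

Counting 2 letter steps above C lands on E; in C minor, that letter is Eb.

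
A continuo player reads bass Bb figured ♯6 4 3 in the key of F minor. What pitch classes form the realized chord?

A third above Bb in this key is Db.
A fourth above Bb in this key is Eb.
A sixth above Bb in this key is G, raised to G# by the sharp.

Bb, Db, Eb, G#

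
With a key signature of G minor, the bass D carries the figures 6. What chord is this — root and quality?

Bb major

The figures 6 indicate a triad in first inversion.
In first inversion the root lies a sixth above the bass: a sixth above D in G minor is Bb.
The chord tones are D, F, Bb, giving Bb major.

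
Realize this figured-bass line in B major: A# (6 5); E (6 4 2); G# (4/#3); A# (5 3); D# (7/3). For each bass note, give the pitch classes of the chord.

A#, C#, E, F# | E, F#, A#, C# | G#, B#, C#, E | A#, C#, E | D#, F#, A#, C#

A# (6/5/3): A#, C#, E, F#.
E (6/4/2): E, F#, A#, C#.
G# (6/4/#3): G#, B#, C#, E.
A# (5/3): A#, C#, E.
D# (7/5/3): D#, F#, A#, C#.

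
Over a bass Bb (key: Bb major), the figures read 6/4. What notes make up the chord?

A fourth above Bb in this key is Eb.
A sixth above Bb in this key is G.
Together with the bass Bb, this spells Eb major in second inversion.

Bb, Eb, G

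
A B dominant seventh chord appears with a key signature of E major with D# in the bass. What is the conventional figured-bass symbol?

6/5

D# is the third of B dominant seventh, so the chord is in first inversion.
A seventh chord in first inversion is figured 6/5/3, conventionally abbreviated 6/5.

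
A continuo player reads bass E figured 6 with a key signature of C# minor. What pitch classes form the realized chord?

E, G#, C#

The written figures 6 are shorthand for 6/3: the 3 is implied.
A third above E in this key is G#.
A sixth above E in this key is C#.
Together with the bass E, this spells C# minor in first inversion.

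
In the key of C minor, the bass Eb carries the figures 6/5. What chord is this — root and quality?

C minor seventh

The figures 6/5 indicate a seventh chord in first inversion.
In first inversion the root lies a sixth above the bass: a sixth above Eb in C minor is C.
The chord tones are Eb, G, Bb, C, giving C minor seventh.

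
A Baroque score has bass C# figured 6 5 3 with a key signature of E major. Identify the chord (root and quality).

The figures 6 5 3 indicate a seventh chord in first inversion.
In first inversion the root lies a sixth above the bass: a sixth above C# in E major is A.
The chord tones are C#, E, G#, A, giving A major seventh.

A major seventh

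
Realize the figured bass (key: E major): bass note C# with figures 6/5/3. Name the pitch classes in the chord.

C#, E, G#, A

A third above C# in this key is E.
A fifth above C# in this key is G#.
A sixth above C# in this key is A.
Together with the bass C#, this spells A major seventh in first inversion.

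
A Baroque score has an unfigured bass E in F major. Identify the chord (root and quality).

An unfigured bass indicates a triad in root position.
In root position the bass is the root, so the root is E.
The chord tones are E, G, Bb, giving E diminished.

E diminished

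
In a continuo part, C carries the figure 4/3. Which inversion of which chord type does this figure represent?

seventh chord, second inversion

4/3 is shorthand for 6/4/3.
Intervals of 6/4/3 above the bass form a seventh chord; the bass is the fifth, so this is second inversion.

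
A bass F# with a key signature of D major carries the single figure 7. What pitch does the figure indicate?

E

Counting 6 letter steps above F# lands on E; in D major, that letter is E.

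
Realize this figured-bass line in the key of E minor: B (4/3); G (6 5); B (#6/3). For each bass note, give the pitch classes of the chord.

B, D, E, G | G, B, D, E | B, D, G#

B (6/4/3): B, D, E, G.
G (6/5/3): G, B, D, E.
B (#6/3): B, D, G#.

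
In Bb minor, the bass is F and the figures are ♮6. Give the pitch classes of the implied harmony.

F, Ab, D

The written figures ♮6 are shorthand for 6/3: the 3 is implied.
A third above F in this key is Ab.
A sixth above F in this key is Db, made natural (D) by the ♮ figure.
Together with the bass F, this spells D diminished in first inversion.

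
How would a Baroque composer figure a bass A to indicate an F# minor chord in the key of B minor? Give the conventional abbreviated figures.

6

A is the third of F# minor, so the chord is in first inversion.
A triad in first inversion is figured 6/3, conventionally abbreviated 6.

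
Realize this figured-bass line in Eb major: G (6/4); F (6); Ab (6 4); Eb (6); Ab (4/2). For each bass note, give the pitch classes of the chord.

G (6/4): G, C, Eb.
F (6/3): F, Ab, D.
Ab (6/4): Ab, D, F.
Eb (6/3): Eb, G, C.
Ab (6/4/2): Ab, Bb, D, F.

G, C, Eb | F, Ab, D | Ab, D, F | Eb, G, C | Ab, Bb, D, F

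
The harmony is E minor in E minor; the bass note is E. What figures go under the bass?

E is the root of E minor, so the chord is in root position.
A triad in root position is figured 5/3, conventionally abbreviated (no figures — root-position triad).

no figures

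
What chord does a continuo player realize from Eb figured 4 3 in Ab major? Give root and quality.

The figures 4 3 indicate a seventh chord in second inversion.
In second inversion the root lies a fourth above the bass: a fourth above Eb in Ab major is Ab.
The chord tones are Eb, G, Ab, C, giving Ab major seventh.

Ab major seventh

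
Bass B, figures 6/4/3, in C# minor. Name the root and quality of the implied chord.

The figures 6/4/3 indicate a seventh chord in second inversion.
In second inversion the root lies a fourth above the bass: a fourth above B in C# minor is E.
The chord tones are B, D#, E, G#, giving E major seventh.

E major seventh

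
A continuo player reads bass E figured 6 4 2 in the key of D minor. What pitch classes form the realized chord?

E, F, A, C

A second above E in this key is F.
A fourth above E in this key is A.
A sixth above E in this key is C.
Together with the bass E, this spells F major seventh in third inversion.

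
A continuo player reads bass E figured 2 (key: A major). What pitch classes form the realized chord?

The written figures 2 are shorthand for 6/4/2: the 6/4 are implied.
A second above E in this key is F#.
A fourth above E in this key is A.
A sixth above E in this key is C#.
Together with the bass E, this spells F# minor seventh in third inversion.

E, F#, A, C#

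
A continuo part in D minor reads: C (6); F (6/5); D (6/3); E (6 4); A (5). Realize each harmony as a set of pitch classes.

C (6/3): C, E, A.
F (6/5/3): F, A, C, D.
D (6/3): D, F, Bb.
E (6/4): E, A, C.
A (5/3): A, C, E.

C, E, A | F, A, C, D | D, F, Bb | E, A, C | A, C, E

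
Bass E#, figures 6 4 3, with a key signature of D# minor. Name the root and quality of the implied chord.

The figures 6 4 3 indicate a seventh chord in second inversion.
In second inversion the root lies a fourth above the bass: a fourth above E# in D# minor is A#.
The chord tones are E#, G#, A#, C#, giving A# minor seventh.

A# minor seventh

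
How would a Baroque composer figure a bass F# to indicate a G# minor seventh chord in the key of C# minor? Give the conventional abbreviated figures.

4/2

F# is the seventh of G# minor seventh, so the chord is in third inversion.
A seventh chord in third inversion is figured 6/4/2, conventionally abbreviated 4/2.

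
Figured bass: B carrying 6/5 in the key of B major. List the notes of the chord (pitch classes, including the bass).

B, D#, F#, G#

The written figures 6/5 are shorthand for 6/5/3: the 3 is implied.
A third above B in this key is D#.
A fifth above B in this key is F#.
A sixth above B in this key is G#.
Together with the bass B, this spells G# minor seventh in first inversion.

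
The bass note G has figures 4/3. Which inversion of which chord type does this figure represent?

4/3 is shorthand for 6/4/3.
Intervals of 6/4/3 above the bass form a seventh chord; the bass is the fifth, so this is second inversion.

seventh chord, second inversion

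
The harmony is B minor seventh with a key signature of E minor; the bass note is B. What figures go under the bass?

7

B is the root of B minor seventh, so the chord is in root position.
A seventh chord in root position is figured 7/5/3, conventionally abbreviated 7.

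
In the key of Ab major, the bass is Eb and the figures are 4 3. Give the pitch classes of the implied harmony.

The written figures 4 3 are shorthand for 6/4/3: the 6 is implied.
A third above Eb in this key is G.
A fourth above Eb in this key is Ab.
A sixth above Eb in this key is C.
Together with the bass Eb, this spells Ab major seventh in second inversion.

Eb, G, Ab, C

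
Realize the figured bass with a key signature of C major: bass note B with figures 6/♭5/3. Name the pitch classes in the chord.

B, D, Fb, G

A third above B in this key is D.
A fifth above B in this key is F, lowered to Fb by the flat.
A sixth above B in this key is G.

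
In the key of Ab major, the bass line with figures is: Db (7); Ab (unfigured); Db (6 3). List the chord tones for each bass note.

Db, F, Ab, C | Ab, C, Eb | Db, F, Bb

Db (7/5/3): Db, F, Ab, C.
Ab (5/3): Ab, C, Eb.
Db (6/3): Db, F, Bb.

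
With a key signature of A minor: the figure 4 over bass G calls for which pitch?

C

Counting 3 letter steps above G lands on C; in A minor, that letter is C.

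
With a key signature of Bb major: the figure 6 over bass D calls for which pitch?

Bb

Counting 5 letter steps above D lands on B; in Bb major, that letter is Bb.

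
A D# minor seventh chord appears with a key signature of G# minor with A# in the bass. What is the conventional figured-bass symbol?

4/3

A# is the fifth of D# minor seventh, so the chord is in second inversion.
A seventh chord in second inversion is figured 6/4/3, conventionally abbreviated 4/3.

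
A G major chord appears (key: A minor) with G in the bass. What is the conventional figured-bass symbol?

G is the root of G major, so the chord is in root position.
A triad in root position is figured 5/3, conventionally abbreviated (no figures — root-position triad).

no figures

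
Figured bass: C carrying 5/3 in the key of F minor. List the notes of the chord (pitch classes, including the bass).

A third above C in this key is Eb.
A fifth above C in this key is G.
Together with the bass C, this spells C minor in root position.

C, Eb, G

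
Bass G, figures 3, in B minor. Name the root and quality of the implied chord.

G major

The figures 3 indicate a triad in root position.
In root position the bass is the root, so the root is G.
The chord tones are G, B, D, giving G major.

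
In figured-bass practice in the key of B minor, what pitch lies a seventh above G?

F#

Counting 6 letter steps above G lands on F; in B minor, that letter is F#.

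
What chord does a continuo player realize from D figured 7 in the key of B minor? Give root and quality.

D major seventh

The figures 7 indicate a seventh chord in root position.
In root position the bass is the root, so the root is D.
The chord tones are D, F#, A, C#, giving D major seventh.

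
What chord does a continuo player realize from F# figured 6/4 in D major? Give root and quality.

The figures 6/4 indicate a triad in second inversion.
In second inversion the root lies a fourth above the bass: a fourth above F# in D major is B.
The chord tones are F#, B, D, giving B minor.

B minor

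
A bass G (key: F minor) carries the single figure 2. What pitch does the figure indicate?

Ab

Counting 1 letter step above G lands on A; in F minor, that letter is Ab.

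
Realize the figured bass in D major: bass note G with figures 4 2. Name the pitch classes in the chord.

G, A, C#, E

The written figures 4 2 are shorthand for 6/4/2: the 6 is implied.
A second above G in this key is A.
A fourth above G in this key is C#.
A sixth above G in this key is E.
Together with the bass G, this spells A dominant seventh in third inversion.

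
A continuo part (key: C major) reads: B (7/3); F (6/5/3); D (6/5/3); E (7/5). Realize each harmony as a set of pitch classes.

B (7/5/3): B, D, F, A.
F (6/5/3): F, A, C, D.
D (6/5/3): D, F, A, B.
E (7/5/3): E, G, B, D.

B, D, F, A | F, A, C, D | D, F, A, B | E, G, B, D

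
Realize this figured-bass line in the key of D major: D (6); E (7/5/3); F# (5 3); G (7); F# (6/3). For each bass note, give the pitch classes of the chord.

D (6/3): D, F#, B.
E (7/5/3): E, G, B, D.
F# (5/3): F#, A, C#.
G (7/5/3): G, B, D, F#.
F# (6/3): F#, A, D.

D, F#, B | E, G, B, D | F#, A, C# | G, B, D, F# | F#, A, D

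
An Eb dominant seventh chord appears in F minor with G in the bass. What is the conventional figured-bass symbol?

6/5

G is the third of Eb dominant seventh, so the chord is in first inversion.
A seventh chord in first inversion is figured 6/5/3, conventionally abbreviated 6/5.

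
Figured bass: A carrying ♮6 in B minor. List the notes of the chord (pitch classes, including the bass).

The written figures ♮6 are shorthand for 6/3: the 3 is implied.
A third above A in this key is C#.
A sixth above A in this key is F#, made natural (F) by the ♮ figure.
Together with the bass A, this spells F augmented in first inversion.

A, C#, F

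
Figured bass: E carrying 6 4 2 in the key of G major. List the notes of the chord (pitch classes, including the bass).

E, F#, A, C

A second above E in this key is F#.
A fourth above E in this key is A.
A sixth above E in this key is C.
Together with the bass E, this spells F# half-diminished seventh in third inversion.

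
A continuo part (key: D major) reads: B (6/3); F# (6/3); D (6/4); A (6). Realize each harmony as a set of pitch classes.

B, D, G | F#, A, D | D, G, B | A, C#, F#

B (6/3): B, D, G.
F# (6/3): F#, A, D.
D (6/4): D, G, B.
A (6/3): A, C#, F#.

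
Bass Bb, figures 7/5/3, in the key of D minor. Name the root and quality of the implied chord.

Bb major seventh

The figures 7/5/3 indicate a seventh chord in root position.
In root position the bass is the root, so the root is Bb.
The chord tones are Bb, D, F, A, giving Bb major seventh.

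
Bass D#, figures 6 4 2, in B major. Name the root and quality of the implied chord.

E major seventh

The figures 6 4 2 indicate a seventh chord in third inversion.
In third inversion the root lies a second above the bass: a second above D# in B major is E.
The chord tones are D#, E, G#, B, giving E major seventh.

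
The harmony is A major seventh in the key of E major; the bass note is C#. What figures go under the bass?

C# is the third of A major seventh, so the chord is in first inversion.
A seventh chord in first inversion is figured 6/5/3, conventionally abbreviated 6/5.

6/5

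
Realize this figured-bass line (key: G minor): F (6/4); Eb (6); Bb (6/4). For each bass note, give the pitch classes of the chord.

F (6/4): F, Bb, D.
Eb (6/3): Eb, G, C.
Bb (6/4): Bb, Eb, G.

F, Bb, D | Eb, G, C | Bb, Eb, G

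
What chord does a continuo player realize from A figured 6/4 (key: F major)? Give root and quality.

The figures 6/4 indicate a triad in second inversion.
In second inversion the root lies a fourth above the bass: a fourth above A in F major is D.
The chord tones are A, D, F, giving D minor.

D minor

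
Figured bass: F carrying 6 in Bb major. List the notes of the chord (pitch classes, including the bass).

F, A, D

The written figures 6 are shorthand for 6/3: the 3 is implied.
A third above F in this key is A.
A sixth above F in this key is D.
Together with the bass F, this spells D minor in first inversion.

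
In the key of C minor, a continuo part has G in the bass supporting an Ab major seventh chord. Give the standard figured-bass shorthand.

4/2

G is the seventh of Ab major seventh, so the chord is in third inversion.
A seventh chord in third inversion is figured 6/4/2, conventionally abbreviated 4/2.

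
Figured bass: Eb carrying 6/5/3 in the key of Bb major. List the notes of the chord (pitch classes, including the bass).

A third above Eb in this key is G.
A fifth above Eb in this key is Bb.
A sixth above Eb in this key is C.
Together with the bass Eb, this spells C minor seventh in first inversion.

Eb, G, Bb, C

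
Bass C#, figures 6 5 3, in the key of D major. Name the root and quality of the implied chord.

The figures 6 5 3 indicate a seventh chord in first inversion.
In first inversion the root lies a sixth above the bass: a sixth above C# in D major is A.
The chord tones are C#, E, G, A, giving A dominant seventh.

A dominant seventh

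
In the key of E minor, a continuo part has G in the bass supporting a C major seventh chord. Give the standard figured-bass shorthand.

4/3

G is the fifth of C major seventh, so the chord is in second inversion.
A seventh chord in second inversion is figured 6/4/3, conventionally abbreviated 4/3.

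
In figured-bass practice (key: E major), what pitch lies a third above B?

Counting 2 letter steps above B lands on D; in E major, that letter is D#.

D#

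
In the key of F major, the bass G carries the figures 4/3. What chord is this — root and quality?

C dominant seventh

The figures 4/3 indicate a seventh chord in second inversion.
In second inversion the root lies a fourth above the bass: a fourth above G in F major is C.
The chord tones are G, Bb, C, E, giving C dominant seventh.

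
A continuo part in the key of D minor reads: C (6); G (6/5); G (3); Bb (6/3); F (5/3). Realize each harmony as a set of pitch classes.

C, E, A | G, Bb, D, E | G, Bb, D | Bb, D, G | F, A, C

C (6/3): C, E, A.
G (6/5/3): G, Bb, D, E.
G (5/3): G, Bb, D.
Bb (6/3): Bb, D, G.
F (5/3): F, A, C.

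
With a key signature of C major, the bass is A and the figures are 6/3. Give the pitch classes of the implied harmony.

A third above A in this key is C.
A sixth above A in this key is F.
Together with the bass A, this spells F major in first inversion.

A, C, F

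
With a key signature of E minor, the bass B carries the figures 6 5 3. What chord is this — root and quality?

The figures 6 5 3 indicate a seventh chord in first inversion.
In first inversion the root lies a sixth above the bass: a sixth above B in E minor is G.
The chord tones are B, D, F#, G, giving G major seventh.

G major seventh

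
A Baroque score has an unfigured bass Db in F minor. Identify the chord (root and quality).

Db major

An unfigured bass indicates a triad in root position.
In root position the bass is the root, so the root is Db.
The chord tones are Db, F, Ab, giving Db major.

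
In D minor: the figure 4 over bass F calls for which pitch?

Counting 3 letter steps above F lands on B; in D minor, that letter is Bb.

Bb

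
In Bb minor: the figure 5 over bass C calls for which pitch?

Gb

Counting 4 letter steps above C lands on G; in Bb minor, that letter is Gb.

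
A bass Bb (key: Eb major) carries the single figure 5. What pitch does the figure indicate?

F

Counting 4 letter steps above Bb lands on F; in Eb major, that letter is F.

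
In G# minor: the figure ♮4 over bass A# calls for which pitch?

D

Counting 3 letter steps above A# lands on D; in G# minor, that letter is D#.
The ♮4 figure makes it natural, giving D.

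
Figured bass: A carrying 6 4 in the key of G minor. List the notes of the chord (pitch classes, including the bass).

A fourth above A in this key is D.
A sixth above A in this key is F.
Together with the bass A, this spells D minor in second inversion.

A, D, F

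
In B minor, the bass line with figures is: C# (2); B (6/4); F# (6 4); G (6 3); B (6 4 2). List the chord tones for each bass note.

C#, D, F#, A | B, E, G | F#, B, D | G, B, E | B, C#, E, G

C# (6/4/2): C#, D, F#, A.
B (6/4): B, E, G.
F# (6/4): F#, B, D.
G (6/3): G, B, E.
B (6/4/2): B, C#, E, G.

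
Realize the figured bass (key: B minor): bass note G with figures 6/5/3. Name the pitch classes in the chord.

A third above G in this key is B.
A fifth above G in this key is D.
A sixth above G in this key is E.
Together with the bass G, this spells E minor seventh in first inversion.

G, B, D, E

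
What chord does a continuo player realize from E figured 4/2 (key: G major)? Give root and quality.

F# half-diminished seventh

The figures 4/2 indicate a seventh chord in third inversion.
In third inversion the root lies a second above the bass: a second above E in G major is F#.
The chord tones are E, F#, A, C, giving F# half-diminished seventh.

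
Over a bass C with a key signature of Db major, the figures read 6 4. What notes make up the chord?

C, F, Ab

A fourth above C in this key is F.
A sixth above C in this key is Ab.
Together with the bass C, this spells F minor in second inversion.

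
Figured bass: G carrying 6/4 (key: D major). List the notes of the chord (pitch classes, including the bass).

A fourth above G in this key is C#.
A sixth above G in this key is E.
Together with the bass G, this spells C# diminished in second inversion.

G, C#, E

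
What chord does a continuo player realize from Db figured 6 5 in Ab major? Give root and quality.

Bb minor seventh

The figures 6 5 indicate a seventh chord in first inversion.
In first inversion the root lies a sixth above the bass: a sixth above Db in Ab major is Bb.
The chord tones are Db, F, Ab, Bb, giving Bb minor seventh.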